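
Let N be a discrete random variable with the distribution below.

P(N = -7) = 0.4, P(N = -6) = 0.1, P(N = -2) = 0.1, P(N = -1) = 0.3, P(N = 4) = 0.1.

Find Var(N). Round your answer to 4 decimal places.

E[N] = (-7)(0.4) + (-6)(0.1) + (-2)(0.1) + (-1)(0.3) + (4)(0.1) = -3.5
E[N²] = (-7)²(0.4) + (-6)²(0.1) + (-2)²(0.1) + (-1)²(0.3) + (4)²(0.1) = 25.5
Var(N) = E[N²] − (E[N])² = 25.5 − (-3.5)² = 13.25

13.2500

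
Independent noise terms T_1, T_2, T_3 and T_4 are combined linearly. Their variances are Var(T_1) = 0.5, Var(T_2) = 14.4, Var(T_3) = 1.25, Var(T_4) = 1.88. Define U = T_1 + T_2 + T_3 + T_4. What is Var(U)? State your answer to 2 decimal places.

By independence, Var(U) = (1)²Var(T_1) + (1)²Var(T_2) + (1)²Var(T_3) + (1)²Var(T_4)
= (1)²·0.5 + (1)²·14.4 + (1)²·1.25 + (1)²·1.88 = 18.03

18.03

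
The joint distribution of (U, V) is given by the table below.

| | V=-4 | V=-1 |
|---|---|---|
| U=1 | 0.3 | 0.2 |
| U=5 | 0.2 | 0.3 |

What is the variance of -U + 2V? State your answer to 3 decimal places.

10.600

E[U] = 3,  E[V] = -2.5,  E[UV] = -6.9
Var(U) = 13 − (3)² = 4;  Var(V) = 8.5 − (-2.5)² = 2.25
Cov(U,V) = -6.9 − (3)(-2.5) = 0.6
Var(-U + 2V) = (-1)²·4 + (2)²·2.25 + 2·(-1)·(2)·0.6 = 10.6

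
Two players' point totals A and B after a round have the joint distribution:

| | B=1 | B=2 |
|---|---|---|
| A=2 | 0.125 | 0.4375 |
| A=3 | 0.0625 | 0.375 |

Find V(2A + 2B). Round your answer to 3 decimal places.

E[A] = 2.4375,  E[B] = 1.8125,  E[AB] = 4.4375
V(A) = 6.1875 − (2.4375)² = 0.24609375;  V(B) = 3.4375 − (1.8125)² = 0.15234375
cov(A,B) = 4.4375 − (2.4375)(1.8125) = 0.01953125
V(2A + 2B) = (2)²·0.24609375 + (2)²·0.15234375 + 2·(2)·(2)·0.01953125 = 1.75

1.750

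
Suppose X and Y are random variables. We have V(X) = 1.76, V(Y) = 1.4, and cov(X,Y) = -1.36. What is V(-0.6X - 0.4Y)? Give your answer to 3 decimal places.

0.205

V(-0.6X - 0.4Y) = (-0.6)²·V(X) + (-0.4)²·V(Y) + 2·(-0.6)·(-0.4)·cov(X,Y)
= 0.36·1.76 + 0.16·1.4 + 0.48·-1.36 = 0.2048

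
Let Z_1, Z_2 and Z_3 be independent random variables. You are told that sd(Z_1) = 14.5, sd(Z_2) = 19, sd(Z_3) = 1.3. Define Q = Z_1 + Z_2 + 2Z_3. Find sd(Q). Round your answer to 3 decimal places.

Var(Z_1) = 210.25, Var(Z_2) = 361, Var(Z_3) = 1.69
By independence, Var(Q) = (1)²Var(Z_1) + (1)²Var(Z_2) + (2)²Var(Z_3)
= (1)²·210.25 + (1)²·361 + (2)²·1.69 = 578.01
sd(Q) = √578.01 ≈ 24.042

24.042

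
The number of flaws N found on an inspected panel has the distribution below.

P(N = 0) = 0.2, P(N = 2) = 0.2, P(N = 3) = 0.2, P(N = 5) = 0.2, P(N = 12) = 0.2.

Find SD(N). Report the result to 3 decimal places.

4.128

E[N] = (0)(0.2) + (2)(0.2) + (3)(0.2) + (5)(0.2) + (12)(0.2) = 4.4
E[N²] = (0)²(0.2) + (2)²(0.2) + (3)²(0.2) + (5)²(0.2) + (12)²(0.2) = 36.4
var(N) = E[N²] − (E[N])² = 36.4 − (4.4)² = 17.04
SD(N) = √17.04 ≈ 4.128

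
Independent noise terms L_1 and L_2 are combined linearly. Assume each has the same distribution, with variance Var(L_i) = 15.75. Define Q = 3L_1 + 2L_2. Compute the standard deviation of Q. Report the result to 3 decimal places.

By independence, Var(Q) = (3)²Var(L_1) + (2)²Var(L_2)
= (3)²·15.75 + (2)²·15.75 = 204.75
SD(Q) = √204.75 ≈ 14.309

14.309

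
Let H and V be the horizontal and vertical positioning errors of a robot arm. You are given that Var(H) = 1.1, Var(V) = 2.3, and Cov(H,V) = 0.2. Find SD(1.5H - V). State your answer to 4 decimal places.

2.0433

Var(1.5H - V) = (1.5)²·Var(H) + (-1)²·Var(V) + 2·(1.5)·(-1)·Cov(H,V)
= 2.25·1.1 + 1·2.3 + -3·0.2 = 4.175
SD(1.5H - V) = √4.175 ≈ 2.0433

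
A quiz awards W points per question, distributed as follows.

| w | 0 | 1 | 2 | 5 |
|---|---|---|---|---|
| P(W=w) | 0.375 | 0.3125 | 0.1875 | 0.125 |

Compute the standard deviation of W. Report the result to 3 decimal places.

E[W] = (0)(0.375) + (1)(0.3125) + (2)(0.1875) + (5)(0.125) = 1.3125
E[W²] = (0)²(0.375) + (1)²(0.3125) + (2)²(0.1875) + (5)²(0.125) = 4.1875
Var(W) = E[W²] − (E[W])² = 4.1875 − (1.3125)² = 2.46484375
sd(W) = √2.46484375 ≈ 1.570

1.570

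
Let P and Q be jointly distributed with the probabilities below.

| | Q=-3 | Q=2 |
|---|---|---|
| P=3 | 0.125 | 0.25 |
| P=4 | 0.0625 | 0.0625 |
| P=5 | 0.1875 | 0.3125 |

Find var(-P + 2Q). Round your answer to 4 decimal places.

E[P] = 4.125,  E[Q] = 0.125,  E[PQ] = 0.4375
var(P) = 17.875 − (4.125)² = 0.859375;  var(Q) = 5.875 − (0.125)² = 5.859375
cov(P,Q) = 0.4375 − (4.125)(0.125) = -0.078125
var(-P + 2Q) = (-1)²·0.859375 + (2)²·5.859375 + 2·(-1)·(2)·-0.078125 = 24.609375

24.6094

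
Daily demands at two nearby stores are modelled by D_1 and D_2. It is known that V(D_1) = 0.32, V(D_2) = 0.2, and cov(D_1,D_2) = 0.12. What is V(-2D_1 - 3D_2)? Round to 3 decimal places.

V(-2D_1 - 3D_2) = (-2)²·V(D_1) + (-3)²·V(D_2) + 2·(-2)·(-3)·cov(D_1,D_2)
= 4·0.32 + 9·0.2 + 12·0.12 = 4.52

4.520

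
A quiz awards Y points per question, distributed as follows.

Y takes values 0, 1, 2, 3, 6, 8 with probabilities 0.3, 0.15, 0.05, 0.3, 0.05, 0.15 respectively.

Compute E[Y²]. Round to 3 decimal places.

14.450

E[Y²] = (0)²(0.3) + (1)²(0.15) + (2)²(0.05) + (3)²(0.3) + (6)²(0.05) + (8)²(0.15) = 14.45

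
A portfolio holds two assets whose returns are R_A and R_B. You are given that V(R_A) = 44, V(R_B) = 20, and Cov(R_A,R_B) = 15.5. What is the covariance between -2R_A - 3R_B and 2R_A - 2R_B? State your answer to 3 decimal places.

Cov(-2R_A - 3R_B, 2R_A - 2R_B) = (-2)(2)V(R_A) + (-3)(-2)V(R_B) + [(-2)(-2) + (-3)(2)]Cov(R_A,R_B)
= -4·44 + 6·20 + -2·15.5 = -87

-87.000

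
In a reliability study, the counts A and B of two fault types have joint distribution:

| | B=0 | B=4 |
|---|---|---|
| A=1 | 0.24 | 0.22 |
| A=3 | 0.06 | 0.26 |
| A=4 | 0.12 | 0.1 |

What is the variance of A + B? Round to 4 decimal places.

5.9956

E[A] = 2.3,  E[B] = 2.32,  E[AB] = 5.6
Var(A) = 6.86 − (2.3)² = 1.57;  Var(B) = 9.28 − (2.32)² = 3.8976
cov(A,B) = 5.6 − (2.3)(2.32) = 0.264
Var(A + B) = (1)²·1.57 + (1)²·3.8976 + 2·(1)·(1)·0.264 = 5.9956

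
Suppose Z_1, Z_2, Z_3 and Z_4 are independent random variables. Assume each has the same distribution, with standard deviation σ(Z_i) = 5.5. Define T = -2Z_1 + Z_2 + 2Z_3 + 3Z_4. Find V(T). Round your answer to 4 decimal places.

V(Z_i) = (5.5)² = 30.25
By independence, V(T) = (-2)²V(Z_1) + (1)²V(Z_2) + (2)²V(Z_3) + (3)²V(Z_4)
= (-2)²·30.25 + (1)²·30.25 + (2)²·30.25 + (3)²·30.25 = 544.5

544.5000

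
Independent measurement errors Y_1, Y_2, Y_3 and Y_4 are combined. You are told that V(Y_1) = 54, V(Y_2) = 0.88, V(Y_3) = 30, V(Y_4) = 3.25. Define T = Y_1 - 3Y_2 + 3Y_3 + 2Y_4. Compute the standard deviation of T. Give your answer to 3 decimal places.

By independence, V(T) = (1)²V(Y_1) + (-3)²V(Y_2) + (3)²V(Y_3) + (2)²V(Y_4)
= (1)²·54 + (-3)²·0.88 + (3)²·30 + (2)²·3.25 = 344.92
σ(T) = √344.92 ≈ 18.572

18.572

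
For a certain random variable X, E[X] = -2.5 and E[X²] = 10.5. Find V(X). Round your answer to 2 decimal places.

V(X) = 10.5 − (-2.5)² = 4.25

4.25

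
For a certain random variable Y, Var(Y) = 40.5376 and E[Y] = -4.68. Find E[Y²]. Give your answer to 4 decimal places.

E[Y²] = Var(Y) + (E[Y])² = 40.5376 + (-4.68)² = 62.44

62.4400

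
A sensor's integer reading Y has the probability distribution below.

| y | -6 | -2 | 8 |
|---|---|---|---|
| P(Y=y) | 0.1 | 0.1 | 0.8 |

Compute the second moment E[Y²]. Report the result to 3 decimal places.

55.200

E[Y²] = (-6)²(0.1) + (-2)²(0.1) + (8)²(0.8) = 55.2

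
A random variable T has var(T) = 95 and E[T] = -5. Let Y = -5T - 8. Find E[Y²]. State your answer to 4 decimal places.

2664.0000

E[-5T - 8] = -5·-5 − 8 = 17
var(-5T - 8) = (-5)²·95 = 2375
E[Y²] = var(Y) + (E[Y])² = 2375 + (17)² = 2664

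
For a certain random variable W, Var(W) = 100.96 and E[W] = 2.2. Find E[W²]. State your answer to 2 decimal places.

105.80

E[W²] = Var(W) + (E[W])² = 100.96 + (2.2)² = 105.8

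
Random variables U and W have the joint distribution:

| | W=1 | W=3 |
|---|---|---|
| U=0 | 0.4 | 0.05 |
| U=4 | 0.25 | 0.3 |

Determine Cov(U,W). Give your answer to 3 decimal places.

E[U] = 2.2,  E[W] = 1.7
E[UW] = 4.6
Cov(U,W) = E[UW] − E[U]E[W] = 4.6 − (2.2)(1.7) = 0.86

0.860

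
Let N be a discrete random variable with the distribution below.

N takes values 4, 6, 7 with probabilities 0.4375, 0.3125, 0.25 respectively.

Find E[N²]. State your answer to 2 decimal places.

E[N²] = (4)²(0.4375) + (6)²(0.3125) + (7)²(0.25) = 30.5

30.50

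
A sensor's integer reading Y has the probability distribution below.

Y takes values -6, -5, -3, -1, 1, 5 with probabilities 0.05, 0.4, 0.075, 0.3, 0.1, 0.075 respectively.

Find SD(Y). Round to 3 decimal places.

E[Y] = (-6)(0.05) + (-5)(0.4) + (-3)(0.075) + (-1)(0.3) + (1)(0.1) + (5)(0.075) = -2.35
E[Y²] = (-6)²(0.05) + (-5)²(0.4) + (-3)²(0.075) + (-1)²(0.3) + (1)²(0.1) + (5)²(0.075) = 14.75
var(Y) = E[Y²] − (E[Y])² = 14.75 − (-2.35)² = 9.2275
SD(Y) = √9.2275 ≈ 3.038

3.038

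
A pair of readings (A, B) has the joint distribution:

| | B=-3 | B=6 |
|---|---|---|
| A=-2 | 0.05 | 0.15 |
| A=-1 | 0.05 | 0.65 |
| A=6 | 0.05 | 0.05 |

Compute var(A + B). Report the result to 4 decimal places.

E[A] = -0.5,  E[B] = 4.65,  E[AB] = -4.35
var(A) = 5.1 − (-0.5)² = 4.85;  var(B) = 31.95 − (4.65)² = 10.3275
Cov(A,B) = -4.35 − (-0.5)(4.65) = -2.025
var(A + B) = (1)²·4.85 + (1)²·10.3275 + 2·(1)·(1)·-2.025 = 11.1275

11.1275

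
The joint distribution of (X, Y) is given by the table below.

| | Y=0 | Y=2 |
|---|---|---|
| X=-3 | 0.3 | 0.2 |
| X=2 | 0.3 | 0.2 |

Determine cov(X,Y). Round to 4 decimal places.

E[X] = -0.5,  E[Y] = 0.8
E[XY] = -0.4
cov(X,Y) = E[XY] − E[X]E[Y] = -0.4 − (-0.5)(0.8) = 0

0.0000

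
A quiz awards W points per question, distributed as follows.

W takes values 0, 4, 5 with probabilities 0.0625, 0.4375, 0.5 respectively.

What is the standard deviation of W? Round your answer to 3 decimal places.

1.199

E[W] = (0)(0.0625) + (4)(0.4375) + (5)(0.5) = 4.25
E[W²] = (0)²(0.0625) + (4)²(0.4375) + (5)²(0.5) = 19.5
V(W) = E[W²] − (E[W])² = 19.5 − (4.25)² = 1.4375
SD(W) = √1.4375 ≈ 1.199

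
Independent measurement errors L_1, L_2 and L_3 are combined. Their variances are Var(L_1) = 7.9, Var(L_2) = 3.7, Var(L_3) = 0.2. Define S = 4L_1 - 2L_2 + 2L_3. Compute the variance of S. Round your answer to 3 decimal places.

142.000

By independence, Var(S) = (4)²Var(L_1) + (-2)²Var(L_2) + (2)²Var(L_3)
= (4)²·7.9 + (-2)²·3.7 + (2)²·0.2 = 142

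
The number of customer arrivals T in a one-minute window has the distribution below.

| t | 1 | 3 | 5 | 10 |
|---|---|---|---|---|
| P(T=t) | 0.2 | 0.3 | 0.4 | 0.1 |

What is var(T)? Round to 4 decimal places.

E[T] = (1)(0.2) + (3)(0.3) + (5)(0.4) + (10)(0.1) = 4.1
E[T²] = (1)²(0.2) + (3)²(0.3) + (5)²(0.4) + (10)²(0.1) = 22.9
var(T) = E[T²] − (E[T])² = 22.9 − (4.1)² = 6.09

6.0900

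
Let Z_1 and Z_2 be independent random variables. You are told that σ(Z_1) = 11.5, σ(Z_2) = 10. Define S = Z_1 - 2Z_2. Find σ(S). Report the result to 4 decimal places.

23.0705

Var(Z_1) = 132.25, Var(Z_2) = 100
By independence, Var(S) = (1)²Var(Z_1) + (-2)²Var(Z_2)
= (1)²·132.25 + (-2)²·100 = 532.25
σ(S) = √532.25 ≈ 23.0705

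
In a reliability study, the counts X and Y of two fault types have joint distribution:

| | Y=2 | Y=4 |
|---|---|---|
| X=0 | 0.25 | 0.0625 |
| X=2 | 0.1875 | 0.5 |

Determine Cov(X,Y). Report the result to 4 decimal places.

0.4531

E[X] = 1.375,  E[Y] = 3.125
E[XY] = 4.75
Cov(X,Y) = E[XY] − E[X]E[Y] = 4.75 − (1.375)(3.125) = 0.453125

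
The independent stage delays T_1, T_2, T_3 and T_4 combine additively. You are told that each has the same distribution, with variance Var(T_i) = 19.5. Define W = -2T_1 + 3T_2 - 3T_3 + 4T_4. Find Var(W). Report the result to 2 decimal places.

741.00

By independence, Var(W) = (-2)²Var(T_1) + (3)²Var(T_2) + (-3)²Var(T_3) + (4)²Var(T_4)
= (-2)²·19.5 + (3)²·19.5 + (-3)²·19.5 + (4)²·19.5 = 741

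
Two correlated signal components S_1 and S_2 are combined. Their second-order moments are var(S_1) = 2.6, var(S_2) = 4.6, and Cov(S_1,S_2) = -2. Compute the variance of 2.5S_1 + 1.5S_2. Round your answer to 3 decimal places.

var(2.5S_1 + 1.5S_2) = (2.5)²·var(S_1) + (1.5)²·var(S_2) + 2·(2.5)·(1.5)·Cov(S_1,S_2)
= 6.25·2.6 + 2.25·4.6 + 7.5·-2 = 11.6

11.600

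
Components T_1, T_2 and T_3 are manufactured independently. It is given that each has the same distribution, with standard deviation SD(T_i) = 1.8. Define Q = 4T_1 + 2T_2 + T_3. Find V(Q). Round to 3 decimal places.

V(T_i) = (1.8)² = 3.24
By independence, V(Q) = (4)²V(T_1) + (2)²V(T_2) + (1)²V(T_3)
= (4)²·3.24 + (2)²·3.24 + (1)²·3.24 = 68.04

68.040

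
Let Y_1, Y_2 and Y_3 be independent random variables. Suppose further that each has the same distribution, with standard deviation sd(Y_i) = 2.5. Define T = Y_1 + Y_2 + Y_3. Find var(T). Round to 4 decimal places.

18.7500

var(Y_i) = (2.5)² = 6.25
By independence, var(T) = (1)²var(Y_1) + (1)²var(Y_2) + (1)²var(Y_3)
= (1)²·6.25 + (1)²·6.25 + (1)²·6.25 = 18.75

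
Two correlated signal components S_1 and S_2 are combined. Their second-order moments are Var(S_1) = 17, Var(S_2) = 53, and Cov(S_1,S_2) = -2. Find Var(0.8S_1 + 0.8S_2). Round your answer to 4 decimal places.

Var(0.8S_1 + 0.8S_2) = (0.8)²·Var(S_1) + (0.8)²·Var(S_2) + 2·(0.8)·(0.8)·Cov(S_1,S_2)
= 0.64·17 + 0.64·53 + 1.28·-2 = 42.24

42.2400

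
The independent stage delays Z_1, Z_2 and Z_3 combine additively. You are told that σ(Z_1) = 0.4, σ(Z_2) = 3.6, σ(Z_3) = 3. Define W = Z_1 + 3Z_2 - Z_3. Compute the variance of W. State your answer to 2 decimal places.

125.80

Var(Z_1) = 0.16, Var(Z_2) = 12.96, Var(Z_3) = 9
By independence, Var(W) = (1)²Var(Z_1) + (3)²Var(Z_2) + (-1)²Var(Z_3)
= (1)²·0.16 + (3)²·12.96 + (-1)²·9 = 125.8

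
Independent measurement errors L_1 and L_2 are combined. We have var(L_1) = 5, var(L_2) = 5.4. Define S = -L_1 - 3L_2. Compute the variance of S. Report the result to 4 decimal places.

53.6000

By independence, var(S) = (-1)²var(L_1) + (-3)²var(L_2)
= (-1)²·5 + (-3)²·5.4 = 53.6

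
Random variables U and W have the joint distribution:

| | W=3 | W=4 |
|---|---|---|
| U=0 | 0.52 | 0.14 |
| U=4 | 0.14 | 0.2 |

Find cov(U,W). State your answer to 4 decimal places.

E[U] = 1.36,  E[W] = 3.34
E[UW] = 4.88
cov(U,W) = E[UW] − E[U]E[W] = 4.88 − (1.36)(3.34) = 0.3376

0.3376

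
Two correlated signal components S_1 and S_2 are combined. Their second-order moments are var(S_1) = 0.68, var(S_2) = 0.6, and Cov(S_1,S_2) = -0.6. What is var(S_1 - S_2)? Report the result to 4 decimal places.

2.4800

var(S_1 - S_2) = (1)²·var(S_1) + (-1)²·var(S_2) + 2·(1)·(-1)·Cov(S_1,S_2)
= 1·0.68 + 1·0.6 + -2·-0.6 = 2.48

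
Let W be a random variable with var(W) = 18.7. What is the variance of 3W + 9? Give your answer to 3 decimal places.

168.300

var(3W + 9) = (3)²·var(W) = 9·18.7 = 168.3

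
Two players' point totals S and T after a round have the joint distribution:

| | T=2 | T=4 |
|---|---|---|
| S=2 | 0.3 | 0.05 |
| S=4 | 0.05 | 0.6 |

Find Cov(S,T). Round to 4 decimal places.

0.7100

E[S] = 3.3,  E[T] = 3.3
E[ST] = 11.6
Cov(S,T) = E[ST] − E[S]E[T] = 11.6 − (3.3)(3.3) = 0.71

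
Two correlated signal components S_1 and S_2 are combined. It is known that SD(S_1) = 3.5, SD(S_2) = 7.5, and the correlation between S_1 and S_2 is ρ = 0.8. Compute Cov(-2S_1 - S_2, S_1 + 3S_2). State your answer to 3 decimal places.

-340.250

Var(S_1) = (3.5)² = 12.25;  Var(S_2) = (7.5)² = 56.25
Cov(S_1,S_2) = ρ·SD(S_1)·SD(S_2) = 0.8·3.5·7.5 = 21
Cov(-2S_1 - S_2, S_1 + 3S_2) = (-2)(1)Var(S_1) + (-1)(3)Var(S_2) + [(-2)(3) + (-1)(1)]Cov(S_1,S_2)
= -2·12.25 + -3·56.25 + -7·21 = -340.25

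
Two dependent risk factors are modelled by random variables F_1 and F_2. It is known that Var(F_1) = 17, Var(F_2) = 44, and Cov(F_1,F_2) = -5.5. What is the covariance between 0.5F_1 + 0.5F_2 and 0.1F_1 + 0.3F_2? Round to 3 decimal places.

Cov(0.5F_1 + 0.5F_2, 0.1F_1 + 0.3F_2) = (0.5)(0.1)Var(F_1) + (0.5)(0.3)Var(F_2) + [(0.5)(0.3) + (0.5)(0.1)]Cov(F_1,F_2)
= 0.05·17 + 0.15·44 + 0.2·-5.5 = 6.35

6.350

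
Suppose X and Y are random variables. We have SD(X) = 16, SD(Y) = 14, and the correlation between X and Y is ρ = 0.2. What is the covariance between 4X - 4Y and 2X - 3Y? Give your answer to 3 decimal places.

Var(X) = (16)² = 256;  Var(Y) = (14)² = 196
Cov(X,Y) = ρ·SD(X)·SD(Y) = 0.2·16·14 = 44.8
Cov(4X - 4Y, 2X - 3Y) = (4)(2)Var(X) + (-4)(-3)Var(Y) + [(4)(-3) + (-4)(2)]Cov(X,Y)
= 8·256 + 12·196 + -20·44.8 = 3504

3504.000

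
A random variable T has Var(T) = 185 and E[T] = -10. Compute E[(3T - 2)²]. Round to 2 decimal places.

2689.00

E[3T - 2] = 3·-10 − 2 = -32
Var(3T - 2) = (3)²·185 = 1665
E[(3T - 2)²] = Var((3T - 2)) + (E[(3T - 2)])² = 1665 + (-32)² = 2689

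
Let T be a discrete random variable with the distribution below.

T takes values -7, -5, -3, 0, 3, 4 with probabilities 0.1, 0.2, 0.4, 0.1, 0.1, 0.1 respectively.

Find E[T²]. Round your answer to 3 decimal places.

E[T²] = (-7)²(0.1) + (-5)²(0.2) + (-3)²(0.4) + (0)²(0.1) + (3)²(0.1) + (4)²(0.1) = 16

16.000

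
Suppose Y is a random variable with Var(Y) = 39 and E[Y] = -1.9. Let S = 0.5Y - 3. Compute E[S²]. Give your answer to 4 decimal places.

E[0.5Y - 3] = 0.5·-1.9 − 3 = -3.95
Var(0.5Y - 3) = (0.5)²·39 = 9.75
E[S²] = Var(S) + (E[S])² = 9.75 + (-3.95)² = 25.3525

25.3525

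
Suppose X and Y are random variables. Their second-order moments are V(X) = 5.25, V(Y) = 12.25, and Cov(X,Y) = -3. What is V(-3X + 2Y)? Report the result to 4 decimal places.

V(-3X + 2Y) = (-3)²·V(X) + (2)²·V(Y) + 2·(-3)·(2)·Cov(X,Y)
= 9·5.25 + 4·12.25 + -12·-3 = 132.25

132.2500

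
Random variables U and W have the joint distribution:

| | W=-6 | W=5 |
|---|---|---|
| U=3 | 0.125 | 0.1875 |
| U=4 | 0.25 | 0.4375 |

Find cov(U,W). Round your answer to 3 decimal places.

0.086

E[U] = 3.6875,  E[W] = 0.875
E[UW] = 3.3125
cov(U,W) = E[UW] − E[U]E[W] = 3.3125 − (3.6875)(0.875) = 0.0859375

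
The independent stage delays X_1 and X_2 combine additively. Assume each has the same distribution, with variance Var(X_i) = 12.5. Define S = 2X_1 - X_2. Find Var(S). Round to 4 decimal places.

62.5000

By independence, Var(S) = (2)²Var(X_1) + (-1)²Var(X_2)
= (2)²·12.5 + (-1)²·12.5 = 62.5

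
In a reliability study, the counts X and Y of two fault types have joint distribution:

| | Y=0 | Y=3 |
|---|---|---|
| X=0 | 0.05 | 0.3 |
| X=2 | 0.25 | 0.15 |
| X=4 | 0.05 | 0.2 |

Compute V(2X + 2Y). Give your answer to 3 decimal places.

15.950

E[X] = 1.8,  E[Y] = 1.95,  E[XY] = 3.3
V(X) = 5.6 − (1.8)² = 2.36;  V(Y) = 5.85 − (1.95)² = 2.0475
Cov(X,Y) = 3.3 − (1.8)(1.95) = -0.21
V(2X + 2Y) = (2)²·2.36 + (2)²·2.0475 + 2·(2)·(2)·-0.21 = 15.95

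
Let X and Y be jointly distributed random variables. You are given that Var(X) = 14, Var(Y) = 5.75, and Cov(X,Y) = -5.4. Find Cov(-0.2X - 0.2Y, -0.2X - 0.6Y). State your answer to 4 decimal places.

Cov(-0.2X - 0.2Y, -0.2X - 0.6Y) = (-0.2)(-0.2)Var(X) + (-0.2)(-0.6)Var(Y) + [(-0.2)(-0.6) + (-0.2)(-0.2)]Cov(X,Y)
= 0.04·14 + 0.12·5.75 + 0.16·-5.4 = 0.386

0.3860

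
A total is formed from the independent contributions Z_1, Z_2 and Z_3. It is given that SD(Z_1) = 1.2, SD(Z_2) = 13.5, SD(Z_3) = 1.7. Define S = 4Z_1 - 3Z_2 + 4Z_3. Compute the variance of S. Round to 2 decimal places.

1709.53

var(Z_1) = 1.44, var(Z_2) = 182.25, var(Z_3) = 2.89
By independence, var(S) = (4)²var(Z_1) + (-3)²var(Z_2) + (4)²var(Z_3)
= (4)²·1.44 + (-3)²·182.25 + (4)²·2.89 = 1709.53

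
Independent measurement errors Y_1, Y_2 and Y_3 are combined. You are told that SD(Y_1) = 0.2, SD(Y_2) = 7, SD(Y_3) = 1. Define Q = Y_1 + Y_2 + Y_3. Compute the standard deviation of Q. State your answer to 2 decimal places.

7.07

var(Y_1) = 0.04, var(Y_2) = 49, var(Y_3) = 1
By independence, var(Q) = (1)²var(Y_1) + (1)²var(Y_2) + (1)²var(Y_3)
= (1)²·0.04 + (1)²·49 + (1)²·1 = 50.04
SD(Q) = √50.04 ≈ 7.07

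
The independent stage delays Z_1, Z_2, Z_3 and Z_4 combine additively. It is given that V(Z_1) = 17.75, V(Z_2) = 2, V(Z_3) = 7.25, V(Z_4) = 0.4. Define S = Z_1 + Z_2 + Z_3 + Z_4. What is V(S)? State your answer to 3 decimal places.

27.400

By independence, V(S) = (1)²V(Z_1) + (1)²V(Z_2) + (1)²V(Z_3) + (1)²V(Z_4)
= (1)²·17.75 + (1)²·2 + (1)²·7.25 + (1)²·0.4 = 27.4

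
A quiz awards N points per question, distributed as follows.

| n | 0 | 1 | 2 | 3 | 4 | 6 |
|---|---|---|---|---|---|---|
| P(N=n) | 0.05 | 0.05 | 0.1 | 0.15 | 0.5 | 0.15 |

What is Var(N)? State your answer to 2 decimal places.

E[N] = (0)(0.05) + (1)(0.05) + (2)(0.1) + (3)(0.15) + (4)(0.5) + (6)(0.15) = 3.6
E[N²] = (0)²(0.05) + (1)²(0.05) + (2)²(0.1) + (3)²(0.15) + (4)²(0.5) + (6)²(0.15) = 15.2
Var(N) = E[N²] − (E[N])² = 15.2 − (3.6)² = 2.24

2.24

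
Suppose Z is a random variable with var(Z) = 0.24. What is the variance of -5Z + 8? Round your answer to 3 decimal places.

6.000

var(-5Z + 8) = (-5)²·var(Z) = 25·0.24 = 6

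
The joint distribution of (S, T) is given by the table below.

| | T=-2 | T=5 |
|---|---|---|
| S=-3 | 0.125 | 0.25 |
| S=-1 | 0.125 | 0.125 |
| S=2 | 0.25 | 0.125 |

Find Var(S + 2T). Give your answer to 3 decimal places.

44.984

E[S] = -0.625,  E[T] = 1.5,  E[ST] = -3.125
Var(S) = 5.125 − (-0.625)² = 4.734375;  Var(T) = 14.5 − (1.5)² = 12.25
Cov(S,T) = -3.125 − (-0.625)(1.5) = -2.1875
Var(S + 2T) = (1)²·4.734375 + (2)²·12.25 + 2·(1)·(2)·-2.1875 = 44.984375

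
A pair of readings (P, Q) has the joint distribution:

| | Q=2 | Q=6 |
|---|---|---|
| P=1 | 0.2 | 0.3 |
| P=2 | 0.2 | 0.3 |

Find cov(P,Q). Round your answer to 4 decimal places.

E[P] = 1.5,  E[Q] = 4.4
E[PQ] = 6.6
cov(P,Q) = E[PQ] − E[P]E[Q] = 6.6 − (1.5)(4.4) = 0

0.0000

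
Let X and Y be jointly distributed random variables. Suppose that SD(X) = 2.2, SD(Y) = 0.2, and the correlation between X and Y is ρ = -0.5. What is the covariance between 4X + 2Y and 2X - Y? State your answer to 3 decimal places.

var(X) = (2.2)² = 4.84;  var(Y) = (0.2)² = 0.04
cov(X,Y) = ρ·SD(X)·SD(Y) = -0.5·2.2·0.2 = -0.22
cov(4X + 2Y, 2X - Y) = (4)(2)var(X) + (2)(-1)var(Y) + [(4)(-1) + (2)(2)]cov(X,Y)
= 8·4.84 + -2·0.04 + 0·-0.22 = 38.64

38.640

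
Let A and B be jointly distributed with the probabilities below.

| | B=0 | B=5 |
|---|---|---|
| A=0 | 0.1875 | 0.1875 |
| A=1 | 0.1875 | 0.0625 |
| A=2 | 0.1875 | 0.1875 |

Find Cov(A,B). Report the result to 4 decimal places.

E[A] = 1,  E[B] = 2.1875
E[AB] = 2.1875
Cov(A,B) = E[AB] − E[A]E[B] = 2.1875 − (1)(2.1875) = 0

0.0000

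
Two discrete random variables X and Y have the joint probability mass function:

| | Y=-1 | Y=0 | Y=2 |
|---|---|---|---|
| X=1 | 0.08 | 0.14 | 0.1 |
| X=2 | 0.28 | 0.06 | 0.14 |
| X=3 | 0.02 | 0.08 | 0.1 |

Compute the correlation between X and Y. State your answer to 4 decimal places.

0.1051

E[X] = 1.88,  E[Y] = 0.3
E[XY] = 0.66
Cov(X,Y) = E[XY] − E[X]E[Y] = 0.66 − (1.88)(0.3) = 0.096
Var(X) = 0.5056,  Var(Y) = 1.65
ρ = 0.096 / √(0.5056·1.65) ≈ 0.1051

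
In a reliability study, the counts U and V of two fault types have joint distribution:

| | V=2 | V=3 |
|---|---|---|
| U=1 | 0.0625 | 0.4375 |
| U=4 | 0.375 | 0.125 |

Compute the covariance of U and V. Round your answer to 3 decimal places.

-0.469

E[U] = 2.5,  E[V] = 2.5625
E[UV] = 5.9375
cov(U,V) = E[UV] − E[U]E[V] = 5.9375 − (2.5)(2.5625) = -0.46875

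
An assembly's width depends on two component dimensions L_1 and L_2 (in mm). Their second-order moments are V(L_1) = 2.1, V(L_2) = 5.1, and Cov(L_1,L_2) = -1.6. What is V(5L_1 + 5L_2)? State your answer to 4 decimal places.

100.0000

V(5L_1 + 5L_2) = (5)²·V(L_1) + (5)²·V(L_2) + 2·(5)·(5)·Cov(L_1,L_2)
= 25·2.1 + 25·5.1 + 50·-1.6 = 100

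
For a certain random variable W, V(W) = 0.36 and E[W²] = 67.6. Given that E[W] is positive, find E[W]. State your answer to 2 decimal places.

8.20

(E[W])² = E[W²] − V(W) = 67.6 − 0.36 = 67.24
E[W] = √67.24 = 8.2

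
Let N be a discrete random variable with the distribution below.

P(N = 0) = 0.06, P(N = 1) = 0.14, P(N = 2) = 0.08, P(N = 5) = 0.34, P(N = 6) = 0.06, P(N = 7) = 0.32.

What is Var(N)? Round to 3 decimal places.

5.640

E[N] = (0)(0.06) + (1)(0.14) + (2)(0.08) + (5)(0.34) + (6)(0.06) + (7)(0.32) = 4.6
E[N²] = (0)²(0.06) + (1)²(0.14) + (2)²(0.08) + (5)²(0.34) + (6)²(0.06) + (7)²(0.32) = 26.8
Var(N) = E[N²] − (E[N])² = 26.8 − (4.6)² = 5.64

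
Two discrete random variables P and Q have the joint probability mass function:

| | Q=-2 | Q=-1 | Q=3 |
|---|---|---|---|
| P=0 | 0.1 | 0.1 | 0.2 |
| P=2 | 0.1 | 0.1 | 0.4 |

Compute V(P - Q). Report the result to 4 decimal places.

E[P] = 1.2,  E[Q] = 1.2,  E[PQ] = 1.8
V(P) = 2.4 − (1.2)² = 0.96;  V(Q) = 6.4 − (1.2)² = 4.96
Cov(P,Q) = 1.8 − (1.2)(1.2) = 0.36
V(P - Q) = (1)²·0.96 + (-1)²·4.96 + 2·(1)·(-1)·0.36 = 5.2

5.2000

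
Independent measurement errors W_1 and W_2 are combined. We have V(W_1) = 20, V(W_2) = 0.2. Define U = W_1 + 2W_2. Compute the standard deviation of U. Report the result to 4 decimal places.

4.5607

By independence, V(U) = (1)²V(W_1) + (2)²V(W_2)
= (1)²·20 + (2)²·0.2 = 20.8
σ(U) = √20.8 ≈ 4.5607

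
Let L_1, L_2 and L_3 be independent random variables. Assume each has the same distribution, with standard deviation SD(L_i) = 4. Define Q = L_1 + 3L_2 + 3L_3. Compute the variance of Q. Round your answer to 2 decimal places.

304.00

Var(L_i) = (4)² = 16
By independence, Var(Q) = (1)²Var(L_1) + (3)²Var(L_2) + (3)²Var(L_3)
= (1)²·16 + (3)²·16 + (3)²·16 = 304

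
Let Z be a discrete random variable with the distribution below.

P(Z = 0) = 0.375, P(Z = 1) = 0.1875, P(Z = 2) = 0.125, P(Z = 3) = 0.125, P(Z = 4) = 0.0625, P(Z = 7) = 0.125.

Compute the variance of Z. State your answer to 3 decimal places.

5.184

E[Z] = (0)(0.375) + (1)(0.1875) + (2)(0.125) + (3)(0.125) + (4)(0.0625) + (7)(0.125) = 1.9375
E[Z²] = (0)²(0.375) + (1)²(0.1875) + (2)²(0.125) + (3)²(0.125) + (4)²(0.0625) + (7)²(0.125) = 8.9375
V(Z) = E[Z²] − (E[Z])² = 8.9375 − (1.9375)² = 5.18359375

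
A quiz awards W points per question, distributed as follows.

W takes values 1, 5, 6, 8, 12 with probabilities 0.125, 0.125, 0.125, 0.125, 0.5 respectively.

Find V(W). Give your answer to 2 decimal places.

E[W] = (1)(0.125) + (5)(0.125) + (6)(0.125) + (8)(0.125) + (12)(0.5) = 8.5
E[W²] = (1)²(0.125) + (5)²(0.125) + (6)²(0.125) + (8)²(0.125) + (12)²(0.5) = 87.75
V(W) = E[W²] − (E[W])² = 87.75 − (8.5)² = 15.5

15.50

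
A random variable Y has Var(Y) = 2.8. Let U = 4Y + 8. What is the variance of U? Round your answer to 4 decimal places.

Var(4Y + 8) = (4)²·Var(Y) = 16·2.8 = 44.8

44.8000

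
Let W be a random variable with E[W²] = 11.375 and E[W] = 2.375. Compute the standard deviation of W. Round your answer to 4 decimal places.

V(W) = 11.375 − (2.375)² = 5.734375
SD(W) = √5.734375 ≈ 2.3947

2.3947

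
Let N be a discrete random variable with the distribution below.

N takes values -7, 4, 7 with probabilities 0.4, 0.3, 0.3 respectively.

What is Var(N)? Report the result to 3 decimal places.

E[N] = (-7)(0.4) + (4)(0.3) + (7)(0.3) = 0.5
E[N²] = (-7)²(0.4) + (4)²(0.3) + (7)²(0.3) = 39.1
Var(N) = E[N²] − (E[N])² = 39.1 − (0.5)² = 38.85

38.850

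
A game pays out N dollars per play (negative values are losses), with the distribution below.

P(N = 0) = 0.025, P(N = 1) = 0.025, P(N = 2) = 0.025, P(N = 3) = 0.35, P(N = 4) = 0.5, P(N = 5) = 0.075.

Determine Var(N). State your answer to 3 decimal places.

E[N] = (0)(0.025) + (1)(0.025) + (2)(0.025) + (3)(0.35) + (4)(0.5) + (5)(0.075) = 3.5
E[N²] = (0)²(0.025) + (1)²(0.025) + (2)²(0.025) + (3)²(0.35) + (4)²(0.5) + (5)²(0.075) = 13.15
Var(N) = E[N²] − (E[N])² = 13.15 − (3.5)² = 0.9

0.900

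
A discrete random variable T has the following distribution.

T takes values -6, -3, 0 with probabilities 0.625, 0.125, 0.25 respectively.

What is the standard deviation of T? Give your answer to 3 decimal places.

E[T] = (-6)(0.625) + (-3)(0.125) + (0)(0.25) = -4.125
E[T²] = (-6)²(0.625) + (-3)²(0.125) + (0)²(0.25) = 23.625
Var(T) = E[T²] − (E[T])² = 23.625 − (-4.125)² = 6.609375
SD(T) = √6.609375 ≈ 2.571

2.571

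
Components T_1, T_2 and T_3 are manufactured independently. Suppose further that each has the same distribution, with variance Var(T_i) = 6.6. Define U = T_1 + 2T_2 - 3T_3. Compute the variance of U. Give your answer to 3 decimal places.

92.400

By independence, Var(U) = (1)²Var(T_1) + (2)²Var(T_2) + (-3)²Var(T_3)
= (1)²·6.6 + (2)²·6.6 + (-3)²·6.6 = 92.4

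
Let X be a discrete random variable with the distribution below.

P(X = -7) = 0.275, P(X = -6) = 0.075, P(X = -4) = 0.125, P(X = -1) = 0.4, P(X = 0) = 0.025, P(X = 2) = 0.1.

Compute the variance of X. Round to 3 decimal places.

E[X] = (-7)(0.275) + (-6)(0.075) + (-4)(0.125) + (-1)(0.4) + (0)(0.025) + (2)(0.1) = -3.075
E[X²] = (-7)²(0.275) + (-6)²(0.075) + (-4)²(0.125) + (-1)²(0.4) + (0)²(0.025) + (2)²(0.1) = 18.975
Var(X) = E[X²] − (E[X])² = 18.975 − (-3.075)² = 9.519375

9.519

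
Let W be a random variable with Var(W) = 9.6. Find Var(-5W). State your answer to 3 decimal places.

Var(-5W) = (-5)²·Var(W) = 25·9.6 = 240

240.000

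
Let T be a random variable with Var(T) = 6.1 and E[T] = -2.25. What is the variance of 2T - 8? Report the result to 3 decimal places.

Var(2T - 8) = (2)²·Var(T) = 4·6.1 = 24.4

24.400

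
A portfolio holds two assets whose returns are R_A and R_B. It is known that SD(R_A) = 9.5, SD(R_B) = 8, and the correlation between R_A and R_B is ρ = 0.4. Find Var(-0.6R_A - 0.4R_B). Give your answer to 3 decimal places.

57.322

Var(R_A) = (9.5)² = 90.25;  Var(R_B) = (8)² = 64
cov(R_A,R_B) = ρ·SD(R_A)·SD(R_B) = 0.4·9.5·8 = 30.4
Var(-0.6R_A - 0.4R_B) = (-0.6)²·Var(R_A) + (-0.4)²·Var(R_B) + 2·(-0.6)·(-0.4)·cov(R_A,R_B)
= 0.36·90.25 + 0.16·64 + 0.48·30.4 = 57.322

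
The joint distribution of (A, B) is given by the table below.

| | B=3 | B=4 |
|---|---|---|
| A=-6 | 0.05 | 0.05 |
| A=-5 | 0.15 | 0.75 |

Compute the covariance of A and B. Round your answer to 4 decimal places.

0.0300

E[A] = -5.1,  E[B] = 3.8
E[AB] = -19.35
cov(A,B) = E[AB] − E[A]E[B] = -19.35 − (-5.1)(3.8) = 0.03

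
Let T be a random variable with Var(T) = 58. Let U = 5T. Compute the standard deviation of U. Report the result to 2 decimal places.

38.08

Var(5T) = (5)²·58 = 1450
σ(U) = √1450 ≈ 38.08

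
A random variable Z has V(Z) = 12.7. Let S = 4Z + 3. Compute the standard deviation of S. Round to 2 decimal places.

14.25

V(4Z + 3) = (4)²·12.7 = 203.2
σ(S) = √203.2 ≈ 14.25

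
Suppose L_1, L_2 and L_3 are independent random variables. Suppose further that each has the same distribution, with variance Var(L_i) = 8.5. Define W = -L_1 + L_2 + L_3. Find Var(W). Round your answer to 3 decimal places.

By independence, Var(W) = (-1)²Var(L_1) + (1)²Var(L_2) + (1)²Var(L_3)
= (-1)²·8.5 + (1)²·8.5 + (1)²·8.5 = 25.5

25.500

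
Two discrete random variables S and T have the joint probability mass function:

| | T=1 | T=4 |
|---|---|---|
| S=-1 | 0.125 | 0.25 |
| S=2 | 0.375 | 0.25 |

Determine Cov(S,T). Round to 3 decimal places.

-0.563

E[S] = 0.875,  E[T] = 2.5
E[ST] = 1.625
Cov(S,T) = E[ST] − E[S]E[T] = 1.625 − (0.875)(2.5) = -0.5625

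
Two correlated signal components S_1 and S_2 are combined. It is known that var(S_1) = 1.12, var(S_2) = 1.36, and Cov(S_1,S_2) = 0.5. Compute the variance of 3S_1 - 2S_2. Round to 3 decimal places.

var(3S_1 - 2S_2) = (3)²·var(S_1) + (-2)²·var(S_2) + 2·(3)·(-2)·Cov(S_1,S_2)
= 9·1.12 + 4·1.36 + -12·0.5 = 9.52

9.520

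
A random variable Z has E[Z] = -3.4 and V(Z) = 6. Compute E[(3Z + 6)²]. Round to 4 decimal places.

71.6400

E[3Z + 6] = 3·-3.4 + 6 = -4.2
V(3Z + 6) = (3)²·6 = 54
E[(3Z + 6)²] = V((3Z + 6)) + (E[(3Z + 6)])² = 54 + (-4.2)² = 71.64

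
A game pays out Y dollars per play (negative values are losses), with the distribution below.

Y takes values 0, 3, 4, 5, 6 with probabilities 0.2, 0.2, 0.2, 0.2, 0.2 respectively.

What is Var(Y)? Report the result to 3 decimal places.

4.240

E[Y] = (0)(0.2) + (3)(0.2) + (4)(0.2) + (5)(0.2) + (6)(0.2) = 3.6
E[Y²] = (0)²(0.2) + (3)²(0.2) + (4)²(0.2) + (5)²(0.2) + (6)²(0.2) = 17.2
Var(Y) = E[Y²] − (E[Y])² = 17.2 − (3.6)² = 4.24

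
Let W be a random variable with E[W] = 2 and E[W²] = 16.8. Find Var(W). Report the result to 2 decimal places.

12.80

Var(W) = 16.8 − (2)² = 12.8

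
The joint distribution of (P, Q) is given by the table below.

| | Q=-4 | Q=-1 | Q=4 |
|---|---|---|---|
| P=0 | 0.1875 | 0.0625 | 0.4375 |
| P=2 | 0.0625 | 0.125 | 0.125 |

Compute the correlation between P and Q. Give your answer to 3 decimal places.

E[P] = 0.625,  E[Q] = 1.0625
E[PQ] = 0.25
Cov(P,Q) = E[PQ] − E[P]E[Q] = 0.25 − (0.625)(1.0625) = -0.4140625
V(P) = 0.859375,  V(Q) = 12.05859375
ρ = -0.4140625 / √(0.859375·12.05859375) ≈ -0.129

-0.129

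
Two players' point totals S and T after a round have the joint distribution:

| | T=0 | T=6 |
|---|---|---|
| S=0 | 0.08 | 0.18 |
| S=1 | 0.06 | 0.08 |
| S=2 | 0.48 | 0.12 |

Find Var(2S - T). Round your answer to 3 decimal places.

16.000

E[S] = 1.34,  E[T] = 2.28,  E[ST] = 1.92
Var(S) = 2.54 − (1.34)² = 0.7444;  Var(T) = 13.68 − (2.28)² = 8.4816
Cov(S,T) = 1.92 − (1.34)(2.28) = -1.1352
Var(2S - T) = (2)²·0.7444 + (-1)²·8.4816 + 2·(2)·(-1)·-1.1352 = 16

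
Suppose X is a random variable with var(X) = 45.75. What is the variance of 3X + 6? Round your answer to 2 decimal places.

411.75

var(3X + 6) = (3)²·var(X) = 9·45.75 = 411.75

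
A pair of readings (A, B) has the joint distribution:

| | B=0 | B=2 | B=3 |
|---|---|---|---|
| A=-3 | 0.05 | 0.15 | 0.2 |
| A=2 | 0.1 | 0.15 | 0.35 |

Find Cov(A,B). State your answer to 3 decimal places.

0.000

E[A] = 0,  E[B] = 2.25
E[AB] = 0
Cov(A,B) = E[AB] − E[A]E[B] = 0 − (0)(2.25) = 0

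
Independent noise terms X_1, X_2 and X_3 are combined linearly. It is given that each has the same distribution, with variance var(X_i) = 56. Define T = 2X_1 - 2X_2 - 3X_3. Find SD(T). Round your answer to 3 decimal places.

30.854

By independence, var(T) = (2)²var(X_1) + (-2)²var(X_2) + (-3)²var(X_3)
= (2)²·56 + (-2)²·56 + (-3)²·56 = 952
SD(T) = √952 ≈ 30.854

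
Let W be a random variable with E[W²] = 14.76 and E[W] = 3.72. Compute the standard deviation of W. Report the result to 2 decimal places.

0.96

Var(W) = 14.76 − (3.72)² = 0.9216
SD(W) = √0.9216 ≈ 0.96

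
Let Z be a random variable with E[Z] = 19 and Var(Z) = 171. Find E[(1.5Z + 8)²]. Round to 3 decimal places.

E[1.5Z + 8] = 1.5·19 + 8 = 36.5
Var(1.5Z + 8) = (1.5)²·171 = 384.75
E[(1.5Z + 8)²] = Var((1.5Z + 8)) + (E[(1.5Z + 8)])² = 384.75 + (36.5)² = 1717

1717.000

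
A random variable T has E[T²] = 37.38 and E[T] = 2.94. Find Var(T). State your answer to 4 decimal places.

Var(T) = 37.38 − (2.94)² = 28.7364

28.7364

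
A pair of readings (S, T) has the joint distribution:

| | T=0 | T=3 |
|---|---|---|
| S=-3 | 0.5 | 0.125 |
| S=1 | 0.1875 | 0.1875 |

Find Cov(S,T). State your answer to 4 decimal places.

0.8438

E[S] = -1.5,  E[T] = 0.9375
E[ST] = -0.5625
Cov(S,T) = E[ST] − E[S]E[T] = -0.5625 − (-1.5)(0.9375) = 0.84375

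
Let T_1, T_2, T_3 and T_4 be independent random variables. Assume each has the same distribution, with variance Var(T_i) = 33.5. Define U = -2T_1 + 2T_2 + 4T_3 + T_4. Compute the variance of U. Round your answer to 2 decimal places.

837.50

By independence, Var(U) = (-2)²Var(T_1) + (2)²Var(T_2) + (4)²Var(T_3) + (1)²Var(T_4)
= (-2)²·33.5 + (2)²·33.5 + (4)²·33.5 + (1)²·33.5 = 837.5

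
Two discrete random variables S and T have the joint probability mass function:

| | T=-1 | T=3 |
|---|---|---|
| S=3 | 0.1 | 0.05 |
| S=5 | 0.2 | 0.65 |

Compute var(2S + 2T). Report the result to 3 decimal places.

19.000

E[S] = 4.7,  E[T] = 1.8,  E[ST] = 8.9
var(S) = 22.6 − (4.7)² = 0.51;  var(T) = 6.6 − (1.8)² = 3.36
cov(S,T) = 8.9 − (4.7)(1.8) = 0.44
var(2S + 2T) = (2)²·0.51 + (2)²·3.36 + 2·(2)·(2)·0.44 = 19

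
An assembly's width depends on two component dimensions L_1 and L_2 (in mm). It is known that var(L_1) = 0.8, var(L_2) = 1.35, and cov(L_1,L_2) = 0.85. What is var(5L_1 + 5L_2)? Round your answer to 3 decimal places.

var(5L_1 + 5L_2) = (5)²·var(L_1) + (5)²·var(L_2) + 2·(5)·(5)·cov(L_1,L_2)
= 25·0.8 + 25·1.35 + 50·0.85 = 96.25

96.250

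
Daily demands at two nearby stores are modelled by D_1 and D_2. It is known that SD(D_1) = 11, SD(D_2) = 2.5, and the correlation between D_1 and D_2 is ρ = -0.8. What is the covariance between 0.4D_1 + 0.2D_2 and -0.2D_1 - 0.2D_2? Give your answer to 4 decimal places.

-7.2900

Var(D_1) = (11)² = 121;  Var(D_2) = (2.5)² = 6.25
cov(D_1,D_2) = ρ·SD(D_1)·SD(D_2) = -0.8·11·2.5 = -22
cov(0.4D_1 + 0.2D_2, -0.2D_1 - 0.2D_2) = (0.4)(-0.2)Var(D_1) + (0.2)(-0.2)Var(D_2) + [(0.4)(-0.2) + (0.2)(-0.2)]cov(D_1,D_2)
= -0.08·121 + -0.04·6.25 + -0.12·-22 = -7.29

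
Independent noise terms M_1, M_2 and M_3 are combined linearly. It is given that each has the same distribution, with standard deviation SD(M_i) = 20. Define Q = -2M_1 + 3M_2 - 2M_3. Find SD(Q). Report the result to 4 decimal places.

82.4621

V(M_i) = (20)² = 400
By independence, V(Q) = (-2)²V(M_1) + (3)²V(M_2) + (-2)²V(M_3)
= (-2)²·400 + (3)²·400 + (-2)²·400 = 6800
SD(Q) = √6800 ≈ 82.4621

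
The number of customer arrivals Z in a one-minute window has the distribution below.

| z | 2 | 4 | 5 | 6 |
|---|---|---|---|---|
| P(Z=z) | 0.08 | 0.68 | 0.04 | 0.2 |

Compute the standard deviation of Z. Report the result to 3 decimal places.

E[Z] = (2)(0.08) + (4)(0.68) + (5)(0.04) + (6)(0.2) = 4.28
E[Z²] = (2)²(0.08) + (4)²(0.68) + (5)²(0.04) + (6)²(0.2) = 19.4
Var(Z) = E[Z²] − (E[Z])² = 19.4 − (4.28)² = 1.0816
SD(Z) = √1.0816 ≈ 1.040

1.040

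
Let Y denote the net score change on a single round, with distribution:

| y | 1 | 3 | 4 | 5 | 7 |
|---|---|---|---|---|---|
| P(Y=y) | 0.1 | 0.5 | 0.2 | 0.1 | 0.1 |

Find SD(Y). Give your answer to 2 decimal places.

E[Y] = (1)(0.1) + (3)(0.5) + (4)(0.2) + (5)(0.1) + (7)(0.1) = 3.6
E[Y²] = (1)²(0.1) + (3)²(0.5) + (4)²(0.2) + (5)²(0.1) + (7)²(0.1) = 15.2
Var(Y) = E[Y²] − (E[Y])² = 15.2 − (3.6)² = 2.24
SD(Y) = √2.24 ≈ 1.50

1.50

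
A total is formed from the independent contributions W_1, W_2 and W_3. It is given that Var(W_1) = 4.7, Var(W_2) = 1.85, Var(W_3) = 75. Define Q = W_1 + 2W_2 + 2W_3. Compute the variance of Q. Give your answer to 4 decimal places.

By independence, Var(Q) = (1)²Var(W_1) + (2)²Var(W_2) + (2)²Var(W_3)
= (1)²·4.7 + (2)²·1.85 + (2)²·75 = 312.1

312.1000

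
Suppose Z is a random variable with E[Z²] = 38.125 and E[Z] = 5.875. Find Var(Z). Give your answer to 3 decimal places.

Var(Z) = 38.125 − (5.875)² = 3.609375

3.609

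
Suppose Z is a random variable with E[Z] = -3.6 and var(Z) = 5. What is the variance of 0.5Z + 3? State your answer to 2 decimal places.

1.25

var(0.5Z + 3) = (0.5)²·var(Z) = 0.25·5 = 1.25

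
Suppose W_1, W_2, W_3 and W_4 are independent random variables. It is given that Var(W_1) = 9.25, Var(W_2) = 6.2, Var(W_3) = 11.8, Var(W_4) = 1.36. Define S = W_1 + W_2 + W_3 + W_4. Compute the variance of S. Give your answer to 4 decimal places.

By independence, Var(S) = (1)²Var(W_1) + (1)²Var(W_2) + (1)²Var(W_3) + (1)²Var(W_4)
= (1)²·9.25 + (1)²·6.2 + (1)²·11.8 + (1)²·1.36 = 28.61

28.6100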